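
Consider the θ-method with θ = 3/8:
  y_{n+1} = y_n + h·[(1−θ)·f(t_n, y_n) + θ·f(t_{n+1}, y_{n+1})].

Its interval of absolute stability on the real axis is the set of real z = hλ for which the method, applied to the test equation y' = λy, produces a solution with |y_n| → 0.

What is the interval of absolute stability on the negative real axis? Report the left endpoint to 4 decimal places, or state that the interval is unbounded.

Set f=λy, z=hλ:
  y_{n+1} = y_n + z·[5/8·y_n + 3/8·y_{n+1}] ⇒ (1 − 3/8z)y_{n+1} = (1 + 5/8z)y_n
  so R(z) = (1 + 5/8z)/(1 − 3/8z).

Need |R(x)|<1, x<0.
x=-1.7: |R|=0.0382
R=−1: 1+5/8x = −1+3/8x ⇒ -1/4x=2 ⇒ x=2/(-1/4)=-8.0000
Confirm numerically:
  x=-7.334: |R|=0.95560 <1
  x=-6.484: |R|=0.88955 <1
  x=-3.629: |R|=0.53714 <1
  x=-8.573: |R|=1.03399 >1
  x=-8.569: |R|=1.03376 >1
  x=-8.096: |R|=1.00595 >1
So |R|<1 on (-8.0000, 0).

(-8.0000, 0).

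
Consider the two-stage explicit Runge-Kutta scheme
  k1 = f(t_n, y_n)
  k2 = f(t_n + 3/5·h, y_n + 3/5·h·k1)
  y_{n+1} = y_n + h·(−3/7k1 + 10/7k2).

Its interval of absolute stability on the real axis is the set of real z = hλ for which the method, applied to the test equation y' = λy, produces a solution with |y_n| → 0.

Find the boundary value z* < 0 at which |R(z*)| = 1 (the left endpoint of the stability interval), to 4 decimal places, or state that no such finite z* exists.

left endpoint -1.1667.

Set f=λy, z=hλ:
  k1=λy_n ⇒ h·k1=z·y_n;  k2=λ(1+3/5z)y_n ⇒ h·k2=z(1+3/5z)y_n
  y_{n+1}/y_n = 1 − 3/7z + 10/7z(1+3/5z) = 1 + z + 6/7z²
  Hence R(z) = 1 + z + 6/7z².

Solve |R(x)|<1 on ℝ⁻.
x=-0.69: |R|=0.7181
R=1: x+6/7x²=0 ⇒ x=−7/6=-1.1667; min R=1−1/(4·6/7)=0.7083>−1
Confirm numerically:
  x=-1.001: |R|=0.85786 <1
  x=-0.949: |R|=0.82294 <1
  x=-0.655: |R|=0.71274 <1
  x=-0.561: |R|=0.70876 <1
  x=-1.697: |R|=1.77141 >1
  x=-1.508: |R|=1.44120 >1
  x=-1.249: |R|=1.08814 >1
So |R|<1 on (-1.1667, 0).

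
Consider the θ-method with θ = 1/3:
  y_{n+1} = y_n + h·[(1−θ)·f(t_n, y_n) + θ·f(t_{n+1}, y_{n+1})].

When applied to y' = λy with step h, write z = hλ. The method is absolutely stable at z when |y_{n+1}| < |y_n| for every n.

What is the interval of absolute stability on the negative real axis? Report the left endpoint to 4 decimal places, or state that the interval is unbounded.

On y'=λy, z=hλ:
  y_{n+1} = y_n + z·[2/3·y_n + 1/3·y_{n+1}] ⇒ (1 − 1/3z)y_{n+1} = (1 + 2/3z)y_n
  ⇒ R(z) = (1 + 2/3z)/(1 − 1/3z).

Find x<0 with |R(x)|<1.
x=-0.79: |R|=0.3747
R=−1: 1+2/3x = −1+1/3x ⇒ -1/3x=2 ⇒ x=2/(-1/3)=-6.0000
Confirm numerically:
  x=-5.974: |R|=0.99710 <1
  x=-5.688: |R|=0.96409 <1
  x=-5.001: |R|=0.87514 <1
  x=-2.601: |R|=0.39314 <1
  x=-6.569: |R|=1.05946 >1
  x=-6.546: |R|=1.05720 >1
  x=-6.287: |R|=1.03090 >1
Interval (-6.0000, 0).

z∈(-6.0000,0).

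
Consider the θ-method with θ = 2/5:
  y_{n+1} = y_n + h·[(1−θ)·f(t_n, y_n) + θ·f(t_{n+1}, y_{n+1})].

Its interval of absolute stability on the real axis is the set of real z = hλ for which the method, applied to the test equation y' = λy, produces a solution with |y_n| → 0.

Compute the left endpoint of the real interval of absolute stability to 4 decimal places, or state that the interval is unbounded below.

Set f=λy, z=hλ:
  y_{n+1} = y_n + z·[3/5·y_n + 2/5·y_{n+1}] ⇒ (1 − 2/5z)y_{n+1} = (1 + 3/5z)y_n
  R(z) = (1 + 3/5z)/(1 − 2/5z).

Find x<0 with |R(x)|<1.
x=-0.36: |R|=0.6853
R=−1: 1+3/5x = −1+2/5x ⇒ -1/5x=2 ⇒ x=2/(-1/5)=-10.0000
Confirm numerically:
  x=-9.902: |R|=0.99605 <1
  x=-9.513: |R|=0.97973 <1
  x=-7.861: |R|=0.89678 <1
  x=-10.291: |R|=1.01138 >1
  x=-10.243: |R|=1.00953 >1
Stable set (-10.0000, 0).

left endpoint -10.0000.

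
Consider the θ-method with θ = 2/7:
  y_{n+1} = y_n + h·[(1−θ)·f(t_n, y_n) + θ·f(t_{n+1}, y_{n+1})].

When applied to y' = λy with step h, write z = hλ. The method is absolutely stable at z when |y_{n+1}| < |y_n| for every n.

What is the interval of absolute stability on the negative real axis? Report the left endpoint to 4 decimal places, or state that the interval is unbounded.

(-4.6667, 0).

Set f=λy, z=hλ:
  y_{n+1} = y_n + z·[5/7·y_n + 2/7·y_{n+1}] ⇒ (1 − 2/7z)y_{n+1} = (1 + 5/7z)y_n
  Hence R(z) = (1 + 5/7z)/(1 − 2/7z).

Find x<0 with |R(x)|<1.
x=-1.06: |R|=0.1864
R=−1: 1+5/7x = −1+2/7x ⇒ -3/7x=2 ⇒ x=2/(-3/7)=-4.6667
Confirm numerically:
  x=-3.560: |R|=0.76487 <1
  x=-3.294: |R|=0.69694 <1
  x=-3.218: |R|=0.67654 <1
  x=-3.210: |R|=0.67437 <1
  x=-5.187: |R|=1.08985 >1
  x=-5.037: |R|=1.06507 >1
  x=-4.760: |R|=1.01695 >1
So |R|<1 on (-4.6667, 0).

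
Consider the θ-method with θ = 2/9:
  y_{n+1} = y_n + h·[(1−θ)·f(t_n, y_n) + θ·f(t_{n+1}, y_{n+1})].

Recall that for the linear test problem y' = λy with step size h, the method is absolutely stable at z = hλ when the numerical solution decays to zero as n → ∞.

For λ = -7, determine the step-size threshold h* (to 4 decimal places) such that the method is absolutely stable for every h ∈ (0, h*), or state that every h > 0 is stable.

(-3.6000,0); λ=-7 ⇒ h* = (18/5)/7 = 0.5143.

Test eqn y'=λy, z=hλ:
  y_{n+1} = y_n + z·[7/9·y_n + 2/9·y_{n+1}] ⇒ (1 − 2/9z)y_{n+1} = (1 + 7/9z)y_n
  Hence R(z) = (1 + 7/9z)/(1 − 2/9z).

Boundary: |R(x)|=1, x<0.
x=-1.63: |R|=0.1966
R=−1: 1+7/9x = −1+2/9x ⇒ -5/9x=2 ⇒ x=2/(-5/9)=-3.6000
Confirm numerically:
  x=-3.312: |R|=0.90783 <1
  x=-3.073: |R|=0.82603 <1
  x=-1.950: |R|=0.36047 <1
  x=-1.691: |R|=0.22912 <1
  x=-4.074: |R|=1.13821 >1
  x=-4.012: |R|=1.12101 >1
  x=-3.713: |R|=1.03440 >1
Interval (-3.6000, 0).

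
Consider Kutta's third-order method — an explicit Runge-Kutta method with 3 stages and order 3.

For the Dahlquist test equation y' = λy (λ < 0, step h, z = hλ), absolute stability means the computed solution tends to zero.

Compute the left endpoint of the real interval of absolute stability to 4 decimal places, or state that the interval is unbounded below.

With y'=λy (z=hλ):
  order 3, 3-stage ⇒ R(z)=1+z+z^2/2+z^3/6
  (e.g. R(-0.99)=0.33833, |R|=0.33833)

Find x<0 with |R(x)|<1.
x=-0.99: |R|=0.3383
|R(-2.83)|=1.6031 |R(-1.52)|=0.0499 |R(-0.61)|=0.5382
Bisect:
  x_lo=-3.2700 |R|=2.7513  x_hi=-0.2876 |R|=0.7498
  mid=-1.77880 |R|=0.13479 →hi
  mid=-2.52442 |R|=1.01930 →lo
  mid=-2.15161 |R|=0.49702 →hi
  mid=-2.33802 |R|=0.73491 →hi
  mid=-2.43122 |R|=0.87089 →hi
  mid=-2.47782 |R|=0.94349 →hi
  mid=-2.50112 |R|=0.98099 →hi
  ...
  [-2.51277,-2.51259] ⇒ x*=-2.5127
Stable set (-2.5127, 0).

z* = -2.5127.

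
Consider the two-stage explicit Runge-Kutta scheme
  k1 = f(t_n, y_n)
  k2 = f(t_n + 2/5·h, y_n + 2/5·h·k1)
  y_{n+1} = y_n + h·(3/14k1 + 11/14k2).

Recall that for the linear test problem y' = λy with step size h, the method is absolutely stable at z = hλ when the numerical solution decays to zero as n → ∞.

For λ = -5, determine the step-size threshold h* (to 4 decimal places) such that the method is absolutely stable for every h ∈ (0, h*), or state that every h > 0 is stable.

(-3.1818,0); λ=-5 ⇒ h* = (35/11)/5 = 0.6364.

Set f=λy, z=hλ:
  k1=λy_n ⇒ h·k1=z·y_n;  k2=λ(1+2/5z)y_n ⇒ h·k2=z(1+2/5z)y_n
  y_{n+1}/y_n = 1 + 3/14z + 11/14z(1+2/5z) = 1 + z + 11/35z²
  so R(z) = 1 + z + 11/35z².

Find x<0 with |R(x)|<1.
x=-0.94: |R|=0.3377
R=1: x+11/35x²=0 ⇒ x=−35/11=-3.1818; min R=1−1/(4·11/35)=0.2045>−1
Confirm numerically:
  x=-2.947: |R|=0.78251 <1
  x=-2.853: |R|=0.70516 <1
  x=-1.883: |R|=0.23136 <1
  x=-3.692: |R|=1.59199 >1
  x=-3.459: |R|=1.30133 >1
So |R|<1 on (-3.1818, 0).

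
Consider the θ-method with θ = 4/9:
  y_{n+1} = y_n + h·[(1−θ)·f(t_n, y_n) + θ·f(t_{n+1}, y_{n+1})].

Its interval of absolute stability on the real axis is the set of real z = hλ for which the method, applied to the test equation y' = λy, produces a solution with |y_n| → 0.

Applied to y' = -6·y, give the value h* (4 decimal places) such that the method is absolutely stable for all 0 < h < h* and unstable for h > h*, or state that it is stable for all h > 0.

(-18.0000,0); λ=-6 ⇒ h* = (18)/6 = 3.0000.

On y'=λy, z=hλ:
  y_{n+1} = y_n + z·[5/9·y_n + 4/9·y_{n+1}] ⇒ (1 − 4/9z)y_{n+1} = (1 + 5/9z)y_n
  R(z) = (1 + 5/9z)/(1 − 4/9z).

Need |R(x)|<1, x<0.
x=-0.49: |R|=0.5976
R=−1: 1+5/9x = −1+4/9x ⇒ -1/9x=2 ⇒ x=2/(-1/9)=-18.0000
Confirm numerically:
  x=-13.631: |R|=0.93122 <1
  x=-8.356: |R|=0.77268 <1
  x=-8.171: |R|=0.76420 <1
  x=-18.294: |R|=1.00358 >1
  x=-18.231: |R|=1.00282 >1
So |R|<1 on (-18.0000, 0).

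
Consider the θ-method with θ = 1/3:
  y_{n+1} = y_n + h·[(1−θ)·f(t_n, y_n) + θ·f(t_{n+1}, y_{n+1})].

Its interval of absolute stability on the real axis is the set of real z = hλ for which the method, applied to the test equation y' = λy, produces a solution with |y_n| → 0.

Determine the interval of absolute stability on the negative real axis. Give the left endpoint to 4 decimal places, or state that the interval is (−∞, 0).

z∈(-6.0000,0).

Test eqn y'=λy, z=hλ:
  y_{n+1} = y_n + z·[2/3·y_n + 1/3·y_{n+1}] ⇒ (1 − 1/3z)y_{n+1} = (1 + 2/3z)y_n
  ⇒ R(z) = (1 + 2/3z)/(1 − 1/3z).

Find x<0 with |R(x)|<1.
x=-1: |R|=0.2500
R=−1: 1+2/3x = −1+1/3x ⇒ -1/3x=2 ⇒ x=2/(-1/3)=-6.0000
Confirm numerically:
  x=-5.517: |R|=0.94329 <1
  x=-3.289: |R|=0.56893 <1
  x=-2.443: |R|=0.34650 <1
  x=-6.439: |R|=1.04651 >1
  x=-6.417: |R|=1.04428 >1
  x=-6.160: |R|=1.01747 >1
Interval (-6.0000, 0).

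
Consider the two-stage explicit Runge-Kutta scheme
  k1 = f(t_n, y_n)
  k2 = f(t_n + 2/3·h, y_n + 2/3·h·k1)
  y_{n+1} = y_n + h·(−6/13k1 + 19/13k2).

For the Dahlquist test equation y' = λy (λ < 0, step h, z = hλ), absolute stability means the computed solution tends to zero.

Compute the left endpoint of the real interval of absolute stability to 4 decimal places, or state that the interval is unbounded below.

left endpoint -1.0263.

On y'=λy, z=hλ:
  k1=λy_n ⇒ h·k1=z·y_n;  k2=λ(1+2/3z)y_n ⇒ h·k2=z(1+2/3z)y_n
  y_{n+1}/y_n = 1 − 6/13z + 19/13z(1+2/3z) = 1 + z + 38/39z²
  so R(z) = 1 + z + 38/39z².

Boundary: |R(x)|=1, x<0.
x=-1.77: |R|=2.2826
R=1: x+38/39x²=0 ⇒ x=−39/38=-1.0263; min R=1−1/(4·38/39)=0.7434>−1
Confirm numerically:
  x=-1.005: |R|=0.97913 <1
  x=-0.988: |R|=0.96311 <1
  x=-0.487: |R|=0.74409 <1
  x=-1.205: |R|=1.20979 >1
  x=-1.060: |R|=1.03479 >1
Interval (-1.0263, 0).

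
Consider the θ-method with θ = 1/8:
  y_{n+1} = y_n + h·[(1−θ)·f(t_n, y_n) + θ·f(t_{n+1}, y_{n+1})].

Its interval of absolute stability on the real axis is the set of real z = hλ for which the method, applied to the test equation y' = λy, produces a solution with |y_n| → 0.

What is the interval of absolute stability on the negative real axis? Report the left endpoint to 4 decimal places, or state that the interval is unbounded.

(-2.6667, 0).

On y'=λy, z=hλ:
  y_{n+1} = y_n + z·[7/8·y_n + 1/8·y_{n+1}] ⇒ (1 − 1/8z)y_{n+1} = (1 + 7/8z)y_n
  ⇒ R(z) = (1 + 7/8z)/(1 − 1/8z).

Solve |R(x)|<1 on ℝ⁻.
x=-1.55: |R|=0.2984
R=−1: 1+7/8x = −1+1/8x ⇒ -3/4x=2 ⇒ x=2/(-3/4)=-2.6667
Confirm numerically:
  x=-2.363: |R|=0.82418 <1
  x=-1.502: |R|=0.26458 <1
  x=-1.368: |R|=0.16823 <1
  x=-3.236: |R|=1.30402 >1
  x=-3.007: |R|=1.18552 >1
  x=-2.993: |R|=1.17811 >1
Interval (-2.6667, 0).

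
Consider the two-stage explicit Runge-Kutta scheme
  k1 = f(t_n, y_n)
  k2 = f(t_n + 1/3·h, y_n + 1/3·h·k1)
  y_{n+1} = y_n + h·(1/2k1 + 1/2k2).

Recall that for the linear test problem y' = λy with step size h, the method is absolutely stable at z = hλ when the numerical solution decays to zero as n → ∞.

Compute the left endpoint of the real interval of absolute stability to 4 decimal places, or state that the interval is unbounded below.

z* = -6.0000.

Set f=λy, z=hλ:
  k1=λy_n ⇒ h·k1=z·y_n;  k2=λ(1+1/3z)y_n ⇒ h·k2=z(1+1/3z)y_n
  y_{n+1}/y_n = 1 + 1/2z + 1/2z(1+1/3z) = 1 + z + 1/6z²
  ⇒ R(z) = 1 + z + 1/6z².

Boundary: |R(x)|=1, x<0.
x=-1.59: |R|=0.1686
R=1: x+1/6x²=0 ⇒ x=−6=-6.0000; min R=1−1/(4·1/6)=-0.5000>−1
Confirm numerically:
  x=-5.888: |R|=0.89009 <1
  x=-5.018: |R|=0.17872 <1
  x=-3.262: |R|=0.48856 <1
  x=-6.442: |R|=1.47456 >1
  x=-6.287: |R|=1.30073 >1
  x=-6.274: |R|=1.28651 >1
Stable set (-6.0000, 0).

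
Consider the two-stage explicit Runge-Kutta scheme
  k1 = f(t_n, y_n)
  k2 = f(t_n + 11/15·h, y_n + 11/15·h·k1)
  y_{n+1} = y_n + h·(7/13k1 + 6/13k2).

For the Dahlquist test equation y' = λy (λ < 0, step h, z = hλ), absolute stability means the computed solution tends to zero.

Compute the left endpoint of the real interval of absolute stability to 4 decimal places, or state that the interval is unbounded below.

Set f=λy, z=hλ:
  k1=λy_n ⇒ h·k1=z·y_n;  k2=λ(1+11/15z)y_n ⇒ h·k2=z(1+11/15z)y_n
  y_{n+1}/y_n = 1 + 7/13z + 6/13z(1+11/15z) = 1 + z + 22/65z²
  Hence R(z) = 1 + z + 22/65z².

Find x<0 with |R(x)|<1.
x=-0.43: |R|=0.6326
R=1: x+22/65x²=0 ⇒ x=−65/22=-2.9545; min R=1−1/(4·22/65)=0.2614>−1
Confirm numerically:
  x=-2.043: |R|=0.36969 <1
  x=-1.814: |R|=0.29974 <1
  x=-1.709: |R|=0.27954 <1
  x=-3.140: |R|=1.19710 >1
  x=-3.100: |R|=1.15262 >1
So |R|<1 on (-2.9545, 0).

z* = -2.9545.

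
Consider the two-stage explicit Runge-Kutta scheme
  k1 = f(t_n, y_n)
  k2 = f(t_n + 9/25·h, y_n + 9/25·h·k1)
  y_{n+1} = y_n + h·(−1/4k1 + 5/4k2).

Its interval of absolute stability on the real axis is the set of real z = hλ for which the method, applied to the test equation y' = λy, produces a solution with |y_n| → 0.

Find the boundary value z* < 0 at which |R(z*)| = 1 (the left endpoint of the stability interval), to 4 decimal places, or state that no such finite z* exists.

Test eqn y'=λy, z=hλ:
  k1=λy_n ⇒ h·k1=z·y_n;  k2=λ(1+9/25z)y_n ⇒ h·k2=z(1+9/25z)y_n
  y_{n+1}/y_n = 1 − 1/4z + 5/4z(1+9/25z) = 1 + z + 9/20z²
  R(z) = 1 + z + 9/20z².

Find x<0 with |R(x)|<1.
x=-1.14: |R|=0.4448
R=1: x+9/20x²=0 ⇒ x=−20/9=-2.2222; min R=1−1/(4·9/20)=0.4444>−1
Confirm numerically:
  x=-1.177: |R|=0.44640 <1
  x=-1.061: |R|=0.44557 <1
  x=-0.973: |R|=0.45303 <1
  x=-2.719: |R|=1.60783 >1
  x=-2.509: |R|=1.32379 >1
Interval (-2.2222, 0).

left endpoint -2.2222.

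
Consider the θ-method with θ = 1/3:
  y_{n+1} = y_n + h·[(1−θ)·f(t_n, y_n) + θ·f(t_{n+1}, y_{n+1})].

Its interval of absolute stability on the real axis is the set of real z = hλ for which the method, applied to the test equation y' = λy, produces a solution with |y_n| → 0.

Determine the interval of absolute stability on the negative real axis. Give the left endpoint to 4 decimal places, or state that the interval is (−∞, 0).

(-6.0000, 0).

Set f=λy, z=hλ:
  y_{n+1} = y_n + z·[2/3·y_n + 1/3·y_{n+1}] ⇒ (1 − 1/3z)y_{n+1} = (1 + 2/3z)y_n
  R(z) = (1 + 2/3z)/(1 − 1/3z).

Boundary: |R(x)|=1, x<0.
x=-0.87: |R|=0.3256
R=−1: 1+2/3x = −1+1/3x ⇒ -1/3x=2 ⇒ x=2/(-1/3)=-6.0000
Confirm numerically:
  x=-5.619: |R|=0.95580 <1
  x=-4.682: |R|=0.82843 <1
  x=-3.964: |R|=0.70764 <1
  x=-6.165: |R|=1.01800 >1
  x=-6.059: |R|=1.00651 >1
Interval (-6.0000, 0).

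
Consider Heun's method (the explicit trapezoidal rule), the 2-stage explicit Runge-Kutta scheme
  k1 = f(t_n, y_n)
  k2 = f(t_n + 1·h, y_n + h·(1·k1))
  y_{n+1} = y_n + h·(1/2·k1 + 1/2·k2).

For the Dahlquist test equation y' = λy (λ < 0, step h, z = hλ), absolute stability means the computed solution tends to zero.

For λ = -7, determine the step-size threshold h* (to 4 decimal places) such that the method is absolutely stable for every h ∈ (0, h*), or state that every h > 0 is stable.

(-2.0000,0); λ=-7 ⇒ h* = 0.2857.

With y'=λy (z=hλ):
  order 2, 2-stage ⇒ R(z)=1+z+z^2/2
  (e.g. R(-0.49)=0.63005, |R|=0.63005)

Solve |R(x)|<1 on ℝ⁻.
x=-0.49: |R|=0.6300
|R(-2.32)|=1.3712 |R(-1.13)|=0.5085 |R(-1.08)|=0.5032
Bisect:
  x_lo=-2.6889 |R|=1.9262  x_hi=-0.2739 |R|=0.7636
  mid=-1.48139 |R|=0.61587 →hi
  mid=-2.08515 |R|=1.08878 →lo
  mid=-1.78327 |R|=0.80676 →hi
  mid=-1.93421 |R|=0.93638 →hi
  mid=-2.00968 |R|=1.00973 →lo
  mid=-1.97195 |R|=0.97234 →hi
  mid=-1.99081 |R|=0.99086 →hi
  ...
  [-2.00010,-1.99995] ⇒ x*=-2.0000
Interval (-2.0000, 0).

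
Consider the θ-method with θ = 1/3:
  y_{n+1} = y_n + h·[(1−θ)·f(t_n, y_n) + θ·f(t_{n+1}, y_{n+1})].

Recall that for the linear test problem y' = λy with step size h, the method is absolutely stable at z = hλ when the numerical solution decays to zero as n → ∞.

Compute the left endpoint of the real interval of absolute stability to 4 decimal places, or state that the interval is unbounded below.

z* = -6.0000.

With y'=λy (z=hλ):
  y_{n+1} = y_n + z·[2/3·y_n + 1/3·y_{n+1}] ⇒ (1 − 1/3z)y_{n+1} = (1 + 2/3z)y_n
  so R(z) = (1 + 2/3z)/(1 − 1/3z).

Solve |R(x)|<1 on ℝ⁻.
x=-0.61: |R|=0.4931
R=−1: 1+2/3x = −1+1/3x ⇒ -1/3x=2 ⇒ x=2/(-1/3)=-6.0000
Confirm numerically:
  x=-5.240: |R|=0.90777 <1
  x=-2.696: |R|=0.41994 <1
  x=-2.440: |R|=0.34559 <1
  x=-2.407: |R|=0.33549 <1
  x=-6.417: |R|=1.04428 >1
  x=-6.387: |R|=1.04123 >1
  x=-6.291: |R|=1.03132 >1
Stable set (-6.0000, 0).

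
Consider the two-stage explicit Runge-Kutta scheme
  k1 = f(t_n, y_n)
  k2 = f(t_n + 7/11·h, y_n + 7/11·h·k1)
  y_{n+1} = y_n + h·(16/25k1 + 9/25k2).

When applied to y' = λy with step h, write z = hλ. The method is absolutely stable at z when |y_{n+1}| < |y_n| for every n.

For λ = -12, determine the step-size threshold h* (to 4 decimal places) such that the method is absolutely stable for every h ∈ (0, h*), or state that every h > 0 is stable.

(-4.3651,0); λ=-12 ⇒ h* = (275/63)/12 = 0.3638.

Set f=λy, z=hλ:
  k1=λy_n ⇒ h·k1=z·y_n;  k2=λ(1+7/11z)y_n ⇒ h·k2=z(1+7/11z)y_n
  y_{n+1}/y_n = 1 + 16/25z + 9/25z(1+7/11z) = 1 + z + 63/275z²
  ⇒ R(z) = 1 + z + 63/275z².

Boundary: |R(x)|=1, x<0.
x=-0.84: |R|=0.3216
R=1: x+63/275x²=0 ⇒ x=−275/63=-4.3651; min R=1−1/(4·63/275)=-0.0913>−1
Confirm numerically:
  x=-3.629: |R|=0.38805 <1
  x=-2.710: |R|=0.02753 <1
  x=-2.669: |R|=0.03706 <1
  x=-2.083: |R|=0.08900 <1
  x=-4.634: |R|=1.28549 >1
  x=-4.563: |R|=1.20689 >1
  x=-4.506: |R|=1.14547 >1
Stable set (-4.3651, 0).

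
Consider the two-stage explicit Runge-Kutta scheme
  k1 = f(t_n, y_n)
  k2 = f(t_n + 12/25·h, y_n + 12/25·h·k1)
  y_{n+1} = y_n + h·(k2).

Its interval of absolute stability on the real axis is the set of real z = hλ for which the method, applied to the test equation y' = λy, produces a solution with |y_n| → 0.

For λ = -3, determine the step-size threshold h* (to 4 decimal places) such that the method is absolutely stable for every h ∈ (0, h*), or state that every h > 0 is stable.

(-2.0833,0); λ=-3 ⇒ h* = (25/12)/3 = 0.6944.

With y'=λy (z=hλ):
  k1=λy_n ⇒ h·k1=z·y_n;  k2=λ(1+12/25z)y_n ⇒ h·k2=z(1+12/25z)y_n
  y_{n+1}/y_n = 1 + z(1+12/25z) = 1 + z + 12/25z²
  ⇒ R(z) = 1 + z + 12/25z².

Solve |R(x)|<1 on ℝ⁻.
x=-0.45: |R|=0.6472
R=1: x+12/25x²=0 ⇒ x=−25/12=-2.0833; min R=1−1/(4·12/25)=0.4792>−1
Confirm numerically:
  x=-1.715: |R|=0.69679 <1
  x=-1.368: |R|=0.53028 <1
  x=-1.336: |R|=0.52075 <1
  x=-0.878: |R|=0.49202 <1
  x=-2.587: |R|=1.62543 >1
  x=-2.174: |R|=1.09461 >1
Interval (-2.0833, 0).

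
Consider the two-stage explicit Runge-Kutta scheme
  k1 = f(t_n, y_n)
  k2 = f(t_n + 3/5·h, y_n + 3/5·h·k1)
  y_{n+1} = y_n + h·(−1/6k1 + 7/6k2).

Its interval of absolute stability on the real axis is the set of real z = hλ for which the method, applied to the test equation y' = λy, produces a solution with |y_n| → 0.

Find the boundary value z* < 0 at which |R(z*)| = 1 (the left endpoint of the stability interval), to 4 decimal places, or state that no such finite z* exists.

Set f=λy, z=hλ:
  k1=λy_n ⇒ h·k1=z·y_n;  k2=λ(1+3/5z)y_n ⇒ h·k2=z(1+3/5z)y_n
  y_{n+1}/y_n = 1 − 1/6z + 7/6z(1+3/5z) = 1 + z + 7/10z²
  Hence R(z) = 1 + z + 7/10z².

Solve |R(x)|<1 on ℝ⁻.
x=-1.17: |R|=0.7882
R=1: x+7/10x²=0 ⇒ x=−10/7=-1.4286; min R=1−1/(4·7/10)=0.6429>−1
Confirm numerically:
  x=-1.100: |R|=0.74700 <1
  x=-1.072: |R|=0.73243 <1
  x=-0.911: |R|=0.66994 <1
  x=-0.638: |R|=0.64693 <1
  x=-1.928: |R|=1.67403 >1
  x=-1.496: |R|=1.07061 >1
Interval (-1.4286, 0).

z* = -1.4286.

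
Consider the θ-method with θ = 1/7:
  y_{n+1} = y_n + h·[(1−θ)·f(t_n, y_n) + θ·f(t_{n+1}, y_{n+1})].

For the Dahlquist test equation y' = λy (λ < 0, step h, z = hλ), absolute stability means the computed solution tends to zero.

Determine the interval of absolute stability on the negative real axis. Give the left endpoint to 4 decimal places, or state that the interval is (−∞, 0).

(-2.8000, 0).

Set f=λy, z=hλ:
  y_{n+1} = y_n + z·[6/7·y_n + 1/7·y_{n+1}] ⇒ (1 − 1/7z)y_{n+1} = (1 + 6/7z)y_n
  ⇒ R(z) = (1 + 6/7z)/(1 − 1/7z).

Find x<0 with |R(x)|<1.
x=-0.48: |R|=0.5508
R=−1: 1+6/7x = −1+1/7x ⇒ -5/7x=2 ⇒ x=2/(-5/7)=-2.8000
Confirm numerically:
  x=-2.458: |R|=0.81920 <1
  x=-2.404: |R|=0.78945 <1
  x=-2.147: |R|=0.64305 <1
  x=-3.311: |R|=1.24779 >1
  x=-2.947: |R|=1.07389 >1
  x=-2.932: |R|=1.06645 >1
So |R|<1 on (-2.8000, 0).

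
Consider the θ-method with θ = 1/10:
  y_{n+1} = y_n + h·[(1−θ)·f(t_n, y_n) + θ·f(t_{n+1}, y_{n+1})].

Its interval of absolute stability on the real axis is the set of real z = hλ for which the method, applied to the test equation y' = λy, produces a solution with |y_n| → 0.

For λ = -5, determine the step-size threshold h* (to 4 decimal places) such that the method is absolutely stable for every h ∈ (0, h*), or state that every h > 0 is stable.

Set f=λy, z=hλ:
  y_{n+1} = y_n + z·[9/10·y_n + 1/10·y_{n+1}] ⇒ (1 − 1/10z)y_{n+1} = (1 + 9/10z)y_n
  Hence R(z) = (1 + 9/10z)/(1 − 1/10z).

Boundary: |R(x)|=1, x<0.
x=-1.28: |R|=0.1348
R=−1: 1+9/10x = −1+1/10x ⇒ -4/5x=2 ⇒ x=2/(-4/5)=-2.5000
Confirm numerically:
  x=-2.377: |R|=0.92050 <1
  x=-1.612: |R|=0.38822 <1
  x=-1.407: |R|=0.23345 <1
  x=-1.325: |R|=0.16998 <1
  x=-2.686: |R|=1.11729 >1
  x=-2.590: |R|=1.05719 >1
Interval (-2.5000, 0).

(-2.5000,0); λ=-5 ⇒ h* = (5/2)/5 = 0.5000.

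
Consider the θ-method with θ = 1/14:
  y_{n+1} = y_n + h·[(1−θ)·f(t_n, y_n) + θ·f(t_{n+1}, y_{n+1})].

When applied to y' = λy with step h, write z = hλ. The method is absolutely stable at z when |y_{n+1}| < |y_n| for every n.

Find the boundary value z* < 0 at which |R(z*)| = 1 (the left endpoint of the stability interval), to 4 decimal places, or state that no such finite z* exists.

z* = -2.3333.

Set f=λy, z=hλ:
  y_{n+1} = y_n + z·[13/14·y_n + 1/14·y_{n+1}] ⇒ (1 − 1/14z)y_{n+1} = (1 + 13/14z)y_n
  ⇒ R(z) = (1 + 13/14z)/(1 − 1/14z).

Find x<0 with |R(x)|<1.
x=-1.42: |R|=0.2892
R=−1: 1+13/14x = −1+1/14x ⇒ -6/7x=2 ⇒ x=2/(-6/7)=-2.3333
Confirm numerically:
  x=-1.970: |R|=0.72699 <1
  x=-1.854: |R|=0.63719 <1
  x=-1.670: |R|=0.49202 <1
  x=-1.388: |R|=0.26280 <1
  x=-2.470: |R|=1.09957 >1
  x=-2.415: |R|=1.05970 >1
Stable set (-2.3333, 0).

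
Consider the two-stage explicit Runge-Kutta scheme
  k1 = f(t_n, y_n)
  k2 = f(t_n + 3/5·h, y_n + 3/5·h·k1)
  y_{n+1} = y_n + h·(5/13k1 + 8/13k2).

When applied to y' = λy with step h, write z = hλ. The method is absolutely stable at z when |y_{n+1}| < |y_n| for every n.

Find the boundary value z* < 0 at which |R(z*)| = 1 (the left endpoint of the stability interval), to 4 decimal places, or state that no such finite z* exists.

left endpoint -2.7083.

With y'=λy (z=hλ):
  k1=λy_n ⇒ h·k1=z·y_n;  k2=λ(1+3/5z)y_n ⇒ h·k2=z(1+3/5z)y_n
  y_{n+1}/y_n = 1 + 5/13z + 8/13z(1+3/5z) = 1 + z + 24/65z²
  ⇒ R(z) = 1 + z + 24/65z².

Find x<0 with |R(x)|<1.
x=-0.42: |R|=0.6451
R=1: x+24/65x²=0 ⇒ x=−65/24=-2.7083; min R=1−1/(4·24/65)=0.3229>−1
Confirm numerically:
  x=-2.131: |R|=0.54574 <1
  x=-1.910: |R|=0.43699 <1
  x=-1.655: |R|=0.35633 <1
  x=-1.470: |R|=0.32787 <1
  x=-3.256: |R|=1.65841 >1
  x=-2.782: |R|=1.07567 >1
  x=-2.760: |R|=1.05265 >1
So |R|<1 on (-2.7083, 0).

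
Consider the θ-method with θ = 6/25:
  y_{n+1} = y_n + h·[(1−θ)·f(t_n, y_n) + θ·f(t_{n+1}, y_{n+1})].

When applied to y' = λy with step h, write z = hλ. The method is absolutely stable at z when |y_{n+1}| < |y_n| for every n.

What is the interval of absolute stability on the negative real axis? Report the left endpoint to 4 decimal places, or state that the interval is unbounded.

(-3.8462, 0).

Test eqn y'=λy, z=hλ:
  y_{n+1} = y_n + z·[19/25·y_n + 6/25·y_{n+1}] ⇒ (1 − 6/25z)y_{n+1} = (1 + 19/25z)y_n
  so R(z) = (1 + 19/25z)/(1 − 6/25z).

Solve |R(x)|<1 on ℝ⁻.
x=-0.5: |R|=0.5536
R=−1: 1+19/25x = −1+6/25x ⇒ -13/25x=2 ⇒ x=2/(-13/25)=-3.8462
Confirm numerically:
  x=-3.801: |R|=0.98772 <1
  x=-3.130: |R|=0.78735 <1
  x=-3.099: |R|=0.77719 <1
  x=-4.335: |R|=1.12458 >1
  x=-3.937: |R|=1.02429 >1
So |R|<1 on (-3.8462, 0).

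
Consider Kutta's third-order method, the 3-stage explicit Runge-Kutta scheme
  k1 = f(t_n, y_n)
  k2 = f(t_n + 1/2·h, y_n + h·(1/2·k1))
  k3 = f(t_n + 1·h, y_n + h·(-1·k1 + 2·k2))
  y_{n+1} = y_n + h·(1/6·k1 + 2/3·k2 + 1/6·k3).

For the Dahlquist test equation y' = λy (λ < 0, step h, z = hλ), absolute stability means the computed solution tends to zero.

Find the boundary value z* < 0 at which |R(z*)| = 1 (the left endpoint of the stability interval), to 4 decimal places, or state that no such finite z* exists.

On y'=λy, z=hλ:
  order 3, 3-stage ⇒ R(z)=1+z+z^2/2+z^3/6
  (e.g. R(-1.47)=0.08103, |R|=0.08103)

Find x<0 with |R(x)|<1.
x=-1.47: |R|=0.0810
|R(-2.05)|=0.3846 |R(-1.76)|=0.1198 |R(-0.73)|=0.4716
Bisect:
  x_lo=-3.1090 |R|=2.2845  x_hi=-0.2636 |R|=0.7681
  mid=-1.68627 |R|=0.06367 →hi
  mid=-2.39761 |R|=0.82047 →hi
  mid=-2.75329 |R|=1.44158 →lo
  mid=-2.57545 |R|=1.10612 →lo
  mid=-2.48653 |R|=0.95742 →hi
  mid=-2.53099 |R|=1.03025 →lo
  mid=-2.50876 |R|=0.99346 →hi
  ...
  [-2.51276,-2.51258] ⇒ x*=-2.5127
Stable set (-2.5127, 0).

left endpoint -2.5127.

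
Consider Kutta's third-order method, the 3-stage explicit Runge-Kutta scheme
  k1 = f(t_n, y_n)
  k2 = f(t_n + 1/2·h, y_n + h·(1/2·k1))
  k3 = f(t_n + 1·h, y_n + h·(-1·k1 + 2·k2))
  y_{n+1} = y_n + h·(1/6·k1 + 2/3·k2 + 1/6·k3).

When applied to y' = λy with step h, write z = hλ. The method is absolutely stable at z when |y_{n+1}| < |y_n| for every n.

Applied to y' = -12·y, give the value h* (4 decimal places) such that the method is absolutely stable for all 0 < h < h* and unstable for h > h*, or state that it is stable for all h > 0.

With y'=λy (z=hλ):
  order 3, 3-stage ⇒ R(z)=1+z+z^2/2+z^3/6
  (e.g. R(-0.43)=0.64920, |R|=0.64920)

Solve |R(x)|<1 on ℝ⁻.
x=-0.43: |R|=0.6492
|R(-2.85)|=1.6469 |R(-2.28)|=0.6562 |R(-0.59)|=0.5498
Bisect:
  x_lo=-2.8553 |R|=1.6588  x_hi=-0.2129 |R|=0.8081
  mid=-1.53413 |R|=0.04087 →hi
  mid=-2.19473 |R|=0.54826 →hi
  mid=-2.52503 |R|=1.02032 →lo
  mid=-2.35988 |R|=0.76574 →hi
  mid=-2.44246 |R|=0.88811 →hi
  mid=-2.48375 |R|=0.95295 →hi
  mid=-2.50439 |R|=0.98631 →hi
  mid=-2.51471 |R|=1.00324 →lo
  mid=-2.50955 |R|=0.99475 →hi
  mid=-2.51213 |R|=0.99899 →hi
  ...
  [-2.51278,-2.51261] ⇒ x*=-2.5127
Interval (-2.5127, 0).

(-2.5127,0); λ=-12 ⇒ h* = 0.2094.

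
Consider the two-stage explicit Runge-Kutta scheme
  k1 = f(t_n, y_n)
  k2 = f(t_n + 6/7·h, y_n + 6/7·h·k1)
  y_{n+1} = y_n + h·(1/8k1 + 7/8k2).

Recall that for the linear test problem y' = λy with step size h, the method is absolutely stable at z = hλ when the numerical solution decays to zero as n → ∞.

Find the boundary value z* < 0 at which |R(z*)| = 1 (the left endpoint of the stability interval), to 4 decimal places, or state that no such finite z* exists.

left endpoint -1.3333.

With y'=λy (z=hλ):
  k1=λy_n ⇒ h·k1=z·y_n;  k2=λ(1+6/7z)y_n ⇒ h·k2=z(1+6/7z)y_n
  y_{n+1}/y_n = 1 + 1/8z + 7/8z(1+6/7z) = 1 + z + 3/4z²
  ⇒ R(z) = 1 + z + 3/4z².

Boundary: |R(x)|=1, x<0.
x=-0.76: |R|=0.6732
R=1: x+3/4x²=0 ⇒ x=−4/3=-1.3333; min R=1−1/(4·3/4)=0.6667>−1
Confirm numerically:
  x=-1.027: |R|=0.76405 <1
  x=-0.904: |R|=0.70891 <1
  x=-0.873: |R|=0.69860 <1
  x=-0.735: |R|=0.67017 <1
  x=-1.787: |R|=1.60803 >1
  x=-1.661: |R|=1.40819 >1
Stable set (-1.3333, 0).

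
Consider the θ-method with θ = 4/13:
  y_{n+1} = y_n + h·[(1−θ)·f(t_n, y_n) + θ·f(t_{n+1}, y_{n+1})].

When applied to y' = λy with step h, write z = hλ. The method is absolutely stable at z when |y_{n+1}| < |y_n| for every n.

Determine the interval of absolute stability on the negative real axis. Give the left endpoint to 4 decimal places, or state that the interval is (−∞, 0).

Test eqn y'=λy, z=hλ:
  y_{n+1} = y_n + z·[9/13·y_n + 4/13·y_{n+1}] ⇒ (1 − 4/13z)y_{n+1} = (1 + 9/13z)y_n
  so R(z) = (1 + 9/13z)/(1 − 4/13z).

Solve |R(x)|<1 on ℝ⁻.
x=-1.16: |R|=0.1451
R=−1: 1+9/13x = −1+4/13x ⇒ -5/13x=2 ⇒ x=2/(-5/13)=-5.2000
Confirm numerically:
  x=-5.107: |R|=0.98609 <1
  x=-4.235: |R|=0.83884 <1
  x=-3.246: |R|=0.62400 <1
  x=-3.052: |R|=0.57394 <1
  x=-5.655: |R|=1.06387 >1
  x=-5.379: |R|=1.02593 >1
Stable set (-5.2000, 0).

z∈(-5.2000,0).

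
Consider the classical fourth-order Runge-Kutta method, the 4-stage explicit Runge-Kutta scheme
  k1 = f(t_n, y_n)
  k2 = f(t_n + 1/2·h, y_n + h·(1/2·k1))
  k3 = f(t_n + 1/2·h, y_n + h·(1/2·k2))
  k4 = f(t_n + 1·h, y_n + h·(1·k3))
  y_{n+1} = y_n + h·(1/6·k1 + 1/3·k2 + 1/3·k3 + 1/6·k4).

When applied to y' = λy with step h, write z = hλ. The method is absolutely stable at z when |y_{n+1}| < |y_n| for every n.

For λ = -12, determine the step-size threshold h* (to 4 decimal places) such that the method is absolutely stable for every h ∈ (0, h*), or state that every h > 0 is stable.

Test eqn y'=λy, z=hλ:
  order 4, 4-stage ⇒ R(z)=1+z+z^2/2+z^3/6+z^4/24
  (e.g. R(-1.04)=0.36207, |R|=0.36207)

Boundary: |R(x)|=1, x<0.
x=-1.04: |R|=0.3621
|R(-2.54)|=0.6889 |R(-1.98)|=0.3269 |R(-1.7)|=0.2742
Bisect:
  x_lo=-3.2652 |R|=1.9998  x_hi=-0.3452 |R|=0.7081
  mid=-1.80522 |R|=0.28620 →hi
  mid=-2.53522 |R|=0.68395 →hi
  mid=-2.90023 |R|=1.18757 →lo
  mid=-2.71772 |R|=0.90282 →hi
  mid=-2.80897 |R|=1.03630 →lo
  mid=-2.76335 |R|=0.96742 →hi
  mid=-2.78616 |R|=1.00131 →lo
  ...
  [-2.78545,-2.78527] ⇒ x*=-2.7853
So |R|<1 on (-2.7853, 0).

(-2.7853,0); λ=-12 ⇒ h* = 0.2321.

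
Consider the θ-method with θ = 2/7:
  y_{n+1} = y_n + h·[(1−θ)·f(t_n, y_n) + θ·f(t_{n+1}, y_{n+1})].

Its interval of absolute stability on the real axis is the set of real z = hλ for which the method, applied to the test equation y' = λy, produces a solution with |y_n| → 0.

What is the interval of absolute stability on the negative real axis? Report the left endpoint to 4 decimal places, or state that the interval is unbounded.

With y'=λy (z=hλ):
  y_{n+1} = y_n + z·[5/7·y_n + 2/7·y_{n+1}] ⇒ (1 − 2/7z)y_{n+1} = (1 + 5/7z)y_n
  so R(z) = (1 + 5/7z)/(1 − 2/7z).

Find x<0 with |R(x)|<1.
x=-1.13: |R|=0.1458
R=−1: 1+5/7x = −1+2/7x ⇒ -3/7x=2 ⇒ x=2/(-3/7)=-4.6667
Confirm numerically:
  x=-4.579: |R|=0.98372 <1
  x=-4.517: |R|=0.97200 <1
  x=-3.724: |R|=0.80426 <1
  x=-3.601: |R|=0.77489 <1
  x=-5.151: |R|=1.08398 >1
  x=-4.728: |R|=1.01118 >1
So |R|<1 on (-4.6667, 0).

z∈(-4.6667,0).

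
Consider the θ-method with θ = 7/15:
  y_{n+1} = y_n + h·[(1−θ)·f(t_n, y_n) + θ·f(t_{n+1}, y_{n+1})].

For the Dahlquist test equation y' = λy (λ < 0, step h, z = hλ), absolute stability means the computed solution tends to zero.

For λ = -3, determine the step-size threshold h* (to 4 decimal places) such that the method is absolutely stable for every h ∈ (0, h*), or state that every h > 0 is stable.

(-30.0000,0); λ=-3 ⇒ h* = (30)/3 = 10.0000.

On y'=λy, z=hλ:
  y_{n+1} = y_n + z·[8/15·y_n + 7/15·y_{n+1}] ⇒ (1 − 7/15z)y_{n+1} = (1 + 8/15z)y_n
  so R(z) = (1 + 8/15z)/(1 − 7/15z).

Solve |R(x)|<1 on ℝ⁻.
x=-0.37: |R|=0.6845
R=−1: 1+8/15x = −1+7/15x ⇒ -1/15x=2 ⇒ x=2/(-1/15)=-30.0000
Confirm numerically:
  x=-28.422: |R|=0.99262 <1
  x=-25.749: |R|=0.97823 <1
  x=-21.997: |R|=0.95264 <1
  x=-30.478: |R|=1.00209 >1
  x=-30.430: |R|=1.00189 >1
Interval (-30.0000, 0).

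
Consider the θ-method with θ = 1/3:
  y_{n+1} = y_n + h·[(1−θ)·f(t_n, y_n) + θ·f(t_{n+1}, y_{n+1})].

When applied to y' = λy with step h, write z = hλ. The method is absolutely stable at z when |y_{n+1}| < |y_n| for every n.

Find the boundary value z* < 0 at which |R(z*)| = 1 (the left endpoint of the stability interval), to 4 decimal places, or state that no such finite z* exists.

left endpoint -6.0000.

Set f=λy, z=hλ:
  y_{n+1} = y_n + z·[2/3·y_n + 1/3·y_{n+1}] ⇒ (1 − 1/3z)y_{n+1} = (1 + 2/3z)y_n
  Hence R(z) = (1 + 2/3z)/(1 − 1/3z).

Find x<0 with |R(x)|<1.
x=-0.53: |R|=0.5496
R=−1: 1+2/3x = −1+1/3x ⇒ -1/3x=2 ⇒ x=2/(-1/3)=-6.0000
Confirm numerically:
  x=-5.812: |R|=0.97867 <1
  x=-4.506: |R|=0.80096 <1
  x=-3.629: |R|=0.64233 <1
  x=-2.961: |R|=0.49019 <1
  x=-6.354: |R|=1.03784 >1
  x=-6.066: |R|=1.00728 >1
So |R|<1 on (-6.0000, 0).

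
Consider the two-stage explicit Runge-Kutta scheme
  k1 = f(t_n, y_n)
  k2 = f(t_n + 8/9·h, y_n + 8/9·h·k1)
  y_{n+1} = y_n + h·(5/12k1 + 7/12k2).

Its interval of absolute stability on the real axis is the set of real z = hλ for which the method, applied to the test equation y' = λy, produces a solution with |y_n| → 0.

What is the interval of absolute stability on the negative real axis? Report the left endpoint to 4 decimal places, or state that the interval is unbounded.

z∈(-1.9286,0).

With y'=λy (z=hλ):
  k1=λy_n ⇒ h·k1=z·y_n;  k2=λ(1+8/9z)y_n ⇒ h·k2=z(1+8/9z)y_n
  y_{n+1}/y_n = 1 + 5/12z + 7/12z(1+8/9z) = 1 + z + 14/27z²
  so R(z) = 1 + z + 14/27z².

Need |R(x)|<1, x<0.
x=-1.51: |R|=0.6723
R=1: x+14/27x²=0 ⇒ x=−27/14=-1.9286; min R=1−1/(4·14/27)=0.5179>−1
Confirm numerically:
  x=-1.879: |R|=0.95170 <1
  x=-1.850: |R|=0.92463 <1
  x=-0.982: |R|=0.51802 <1
  x=-2.506: |R|=1.75031 >1
  x=-2.210: |R|=1.32250 >1
Stable set (-1.9286, 0).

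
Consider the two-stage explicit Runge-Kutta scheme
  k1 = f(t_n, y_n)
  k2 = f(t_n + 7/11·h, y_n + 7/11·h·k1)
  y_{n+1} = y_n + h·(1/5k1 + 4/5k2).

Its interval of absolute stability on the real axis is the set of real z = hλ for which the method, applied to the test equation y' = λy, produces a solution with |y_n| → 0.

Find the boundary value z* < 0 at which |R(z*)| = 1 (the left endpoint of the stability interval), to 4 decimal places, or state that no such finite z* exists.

left endpoint -1.9643.

On y'=λy, z=hλ:
  k1=λy_n ⇒ h·k1=z·y_n;  k2=λ(1+7/11z)y_n ⇒ h·k2=z(1+7/11z)y_n
  y_{n+1}/y_n = 1 + 1/5z + 4/5z(1+7/11z) = 1 + z + 28/55z²
  so R(z) = 1 + z + 28/55z².

Solve |R(x)|<1 on ℝ⁻.
x=-0.69: |R|=0.5524
R=1: x+28/55x²=0 ⇒ x=−55/28=-1.9643; min R=1−1/(4·28/55)=0.5089>−1
Confirm numerically:
  x=-1.896: |R|=0.93409 <1
  x=-1.831: |R|=0.87576 <1
  x=-1.771: |R|=0.82573 <1
  x=-1.587: |R|=0.69518 <1
  x=-2.385: |R|=1.51082 >1
  x=-2.375: |R|=1.49659 >1
  x=-2.097: |R|=1.14168 >1
Stable set (-1.9643, 0).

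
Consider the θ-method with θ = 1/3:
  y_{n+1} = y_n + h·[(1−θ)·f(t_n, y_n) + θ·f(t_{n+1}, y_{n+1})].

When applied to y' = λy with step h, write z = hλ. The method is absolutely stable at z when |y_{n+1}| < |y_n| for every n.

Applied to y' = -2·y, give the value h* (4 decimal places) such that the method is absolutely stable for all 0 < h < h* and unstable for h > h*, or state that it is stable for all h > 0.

(-6.0000,0); λ=-2 ⇒ h* = (6)/2 = 3.0000.

Test eqn y'=λy, z=hλ:
  y_{n+1} = y_n + z·[2/3·y_n + 1/3·y_{n+1}] ⇒ (1 − 1/3z)y_{n+1} = (1 + 2/3z)y_n
  ⇒ R(z) = (1 + 2/3z)/(1 − 1/3z).

Need |R(x)|<1, x<0.
x=-0.51: |R|=0.5641
R=−1: 1+2/3x = −1+1/3x ⇒ -1/3x=2 ⇒ x=2/(-1/3)=-6.0000
Confirm numerically:
  x=-5.855: |R|=0.98363 <1
  x=-5.258: |R|=0.91015 <1
  x=-3.695: |R|=0.65571 <1
  x=-6.539: |R|=1.05650 >1
  x=-6.410: |R|=1.04357 >1
  x=-6.090: |R|=1.00990 >1
Interval (-6.0000, 0).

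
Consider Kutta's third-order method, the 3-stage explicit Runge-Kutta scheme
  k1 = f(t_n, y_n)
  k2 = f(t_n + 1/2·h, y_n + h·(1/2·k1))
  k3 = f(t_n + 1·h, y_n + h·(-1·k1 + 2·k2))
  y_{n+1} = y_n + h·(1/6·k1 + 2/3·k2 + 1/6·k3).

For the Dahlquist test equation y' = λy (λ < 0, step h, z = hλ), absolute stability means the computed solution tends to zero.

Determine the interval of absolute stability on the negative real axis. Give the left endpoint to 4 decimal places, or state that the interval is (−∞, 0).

On y'=λy, z=hλ:
  order 3, 3-stage ⇒ R(z)=1+z+z^2/2+z^3/6
  (e.g. R(-0.3)=0.74050, |R|=0.74050)

Solve |R(x)|<1 on ℝ⁻.
x=-0.3: |R|=0.7405
|R(-2.1)|=0.4385 |R(-1.87)|=0.2114 |R(-1.45)|=0.0931
Bisect:
  x_lo=-2.9671 |R|=1.9188  x_hi=-0.2817 |R|=0.7543
  mid=-1.62439 |R|=0.01943 →hi
  mid=-2.29573 |R|=0.67711 →hi
  mid=-2.63141 |R|=1.20603 →lo
  mid=-2.46357 |R|=0.92096 →hi
  mid=-2.54749 |R|=1.05805 →lo
  mid=-2.50553 |R|=0.98818 →hi
  mid=-2.52651 |R|=1.02277 →lo
  ...
  [-2.51291,-2.51274] ⇒ x*=-2.5127
So |R|<1 on (-2.5127, 0).

(-2.5127, 0).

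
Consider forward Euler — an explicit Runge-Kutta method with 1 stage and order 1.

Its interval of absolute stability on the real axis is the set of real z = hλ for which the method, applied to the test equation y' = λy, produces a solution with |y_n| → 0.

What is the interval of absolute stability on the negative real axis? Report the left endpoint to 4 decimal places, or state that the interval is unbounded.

(-2.0000, 0).

With y'=λy (z=hλ):
  order 1, 1-stage ⇒ R(z)=1+z
  (e.g. R(-1.02)=-0.02000, |R|=0.02000)

Need |R(x)|<1, x<0.
x=-1.02: |R|=0.0200
|R(-1.71)|=0.7100 |R(-0.91)|=0.0900 |R(-0.8)|=0.2000
Bisect:
  x_lo=-2.5418 |R|=1.5418  x_hi=-0.1218 |R|=0.8782
  mid=-1.33179 |R|=0.33179 →hi
  mid=-1.93679 |R|=0.93679 →hi
  mid=-2.23929 |R|=1.23929 →lo
  mid=-2.08804 |R|=1.08804 →lo
  mid=-2.01242 |R|=1.01242 →lo
  mid=-1.97460 |R|=0.97460 →hi
  mid=-1.99351 |R|=0.99351 →hi
  mid=-2.00296 |R|=1.00296 →lo
  ...
  [-2.00001,-1.99986] ⇒ x*=-2.0000
Stable set (-2.0000, 0).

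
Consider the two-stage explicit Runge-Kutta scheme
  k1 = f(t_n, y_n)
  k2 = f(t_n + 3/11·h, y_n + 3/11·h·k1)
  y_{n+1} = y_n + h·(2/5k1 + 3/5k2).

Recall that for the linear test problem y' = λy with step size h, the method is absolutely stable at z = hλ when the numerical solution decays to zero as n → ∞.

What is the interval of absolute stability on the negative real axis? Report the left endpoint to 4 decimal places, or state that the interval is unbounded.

z∈(-6.1111,0).

On y'=λy, z=hλ:
  k1=λy_n ⇒ h·k1=z·y_n;  k2=λ(1+3/11z)y_n ⇒ h·k2=z(1+3/11z)y_n
  y_{n+1}/y_n = 1 + 2/5z + 3/5z(1+3/11z) = 1 + z + 9/55z²
  ⇒ R(z) = 1 + z + 9/55z².

Boundary: |R(x)|=1, x<0.
x=-0.4: |R|=0.6262
R=1: x+9/55x²=0 ⇒ x=−55/9=-6.1111; min R=1−1/(4·9/55)=-0.5278>−1
Confirm numerically:
  x=-5.994: |R|=0.88513 <1
  x=-5.759: |R|=0.66818 <1
  x=-4.343: |R|=0.25655 <1
  x=-2.657: |R|=0.50178 <1
  x=-6.519: |R|=1.43511 >1
  x=-6.395: |R|=1.29708 >1
Interval (-6.1111, 0).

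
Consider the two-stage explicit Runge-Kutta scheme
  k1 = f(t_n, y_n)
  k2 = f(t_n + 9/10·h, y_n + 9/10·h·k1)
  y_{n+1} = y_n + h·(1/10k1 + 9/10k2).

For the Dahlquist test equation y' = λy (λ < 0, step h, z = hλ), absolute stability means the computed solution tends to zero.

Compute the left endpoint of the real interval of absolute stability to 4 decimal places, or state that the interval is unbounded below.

z* = -1.2346.

On y'=λy, z=hλ:
  k1=λy_n ⇒ h·k1=z·y_n;  k2=λ(1+9/10z)y_n ⇒ h·k2=z(1+9/10z)y_n
  y_{n+1}/y_n = 1 + 1/10z + 9/10z(1+9/10z) = 1 + z + 81/100z²
  ⇒ R(z) = 1 + z + 81/100z².

Solve |R(x)|<1 on ℝ⁻.
x=-0.45: |R|=0.7140
R=1: x+81/100x²=0 ⇒ x=−100/81=-1.2346; min R=1−1/(4·81/100)=0.6914>−1
Confirm numerically:
  x=-1.048: |R|=0.84163 <1
  x=-0.980: |R|=0.79792 <1
  x=-0.658: |R|=0.69270 <1
  x=-1.624: |R|=1.51227 >1
  x=-1.298: |R|=1.06669 >1
  x=-1.283: |R|=1.05033 >1
Stable set (-1.2346, 0).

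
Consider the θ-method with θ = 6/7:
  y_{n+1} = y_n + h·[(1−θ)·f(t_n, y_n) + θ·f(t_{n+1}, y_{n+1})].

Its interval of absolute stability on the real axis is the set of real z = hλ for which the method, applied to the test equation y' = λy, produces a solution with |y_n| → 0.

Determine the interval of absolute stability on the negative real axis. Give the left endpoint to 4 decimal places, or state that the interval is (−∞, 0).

(−∞, 0) — no finite endpoint.

With y'=λy (z=hλ):
  y_{n+1} = y_n + z·[1/7·y_n + 6/7·y_{n+1}] ⇒ (1 − 6/7z)y_{n+1} = (1 + 1/7z)y_n
  Hence R(z) = (1 + 1/7z)/(1 − 6/7z).

Need |R(x)|<1, x<0.
x=-0.35: |R|=0.7308
x=-2: |R|=0.2632
x=-10: |R|=0.0448
x=-100: |R|=0.1532
θ=6/7≥1/2 ⇒ |1+1/7x|<|1−6/7x| ∀x<0 ⇒ stable on all of ℝ⁻.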